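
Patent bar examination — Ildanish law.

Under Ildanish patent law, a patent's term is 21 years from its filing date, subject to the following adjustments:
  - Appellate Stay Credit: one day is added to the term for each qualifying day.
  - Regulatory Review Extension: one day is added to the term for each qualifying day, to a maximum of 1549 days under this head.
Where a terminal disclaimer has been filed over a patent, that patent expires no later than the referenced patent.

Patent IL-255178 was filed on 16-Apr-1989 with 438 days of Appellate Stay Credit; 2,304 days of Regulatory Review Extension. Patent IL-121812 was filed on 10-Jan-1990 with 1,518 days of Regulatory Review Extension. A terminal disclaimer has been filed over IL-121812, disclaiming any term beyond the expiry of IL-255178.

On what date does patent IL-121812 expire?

Natural term of IL-121812:
  Base: filing + 21 years → 10 January 2011.
  Regulatory Review Extension: 1518 days (within the 1549-day cap) → +1518 days → 8 March 2015.
Expiry of referenced patent IL-255178:
  Base: filing + 21 years → 16 April 2010.
  Appellate Stay Credit: +438 days → 28 June 2011.
  Regulatory Review Extension: 2304 days claimed exceeds the 1549-day cap, so +1549 days → 24 September 2015.
Terminal disclaimer: IL-121812 expires on the earlier of 8 March 2015 and 24 September 2015.

March 8, 2015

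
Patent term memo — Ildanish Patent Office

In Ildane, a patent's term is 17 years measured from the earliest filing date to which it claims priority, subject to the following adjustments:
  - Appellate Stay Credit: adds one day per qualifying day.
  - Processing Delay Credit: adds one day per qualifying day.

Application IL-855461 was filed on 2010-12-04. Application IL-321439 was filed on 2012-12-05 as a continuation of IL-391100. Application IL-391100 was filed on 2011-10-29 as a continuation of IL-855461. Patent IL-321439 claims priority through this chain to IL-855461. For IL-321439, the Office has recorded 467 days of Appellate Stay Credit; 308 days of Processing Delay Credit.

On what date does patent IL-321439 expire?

January 17, 2030

Earliest priority filing: 4 December 2010.
Base term: 4 December 2010 + 17 years → 4 December 2027.
Appellate Stay Credit: +467 days → 15 March 2029.
Processing Delay Credit: +308 days → 17 January 2030.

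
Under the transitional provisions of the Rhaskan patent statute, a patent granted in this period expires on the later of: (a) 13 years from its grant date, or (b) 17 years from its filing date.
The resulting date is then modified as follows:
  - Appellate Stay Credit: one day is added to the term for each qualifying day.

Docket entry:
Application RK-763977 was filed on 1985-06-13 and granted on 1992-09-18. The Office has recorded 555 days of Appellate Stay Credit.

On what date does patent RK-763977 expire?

(a) grant + 13 years → 18 September 2005.
(b) filing + 17 years → 13 June 2002.
Later of the two: 18 September 2005.
Appellate Stay Credit: +555 days → 27 March 2007.

March 27, 2007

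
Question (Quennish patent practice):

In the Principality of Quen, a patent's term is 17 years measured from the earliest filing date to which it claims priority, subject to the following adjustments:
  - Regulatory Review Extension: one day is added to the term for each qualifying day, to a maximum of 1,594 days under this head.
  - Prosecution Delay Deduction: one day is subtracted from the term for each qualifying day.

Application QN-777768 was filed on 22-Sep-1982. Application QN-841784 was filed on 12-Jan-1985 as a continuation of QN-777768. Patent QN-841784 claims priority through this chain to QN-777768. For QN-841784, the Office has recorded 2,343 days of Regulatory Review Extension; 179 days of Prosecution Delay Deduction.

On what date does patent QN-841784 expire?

2003-08-07

Earliest priority filing: 22 September 1982.
Base term: 22 September 1982 + 17 years → 22 September 1999.
Regulatory Review Extension: 2343 days claimed exceeds the 1594-day cap, so +1594 days → 2 February 2004.
Prosecution Delay Deduction: −179 days → 7 August 2003.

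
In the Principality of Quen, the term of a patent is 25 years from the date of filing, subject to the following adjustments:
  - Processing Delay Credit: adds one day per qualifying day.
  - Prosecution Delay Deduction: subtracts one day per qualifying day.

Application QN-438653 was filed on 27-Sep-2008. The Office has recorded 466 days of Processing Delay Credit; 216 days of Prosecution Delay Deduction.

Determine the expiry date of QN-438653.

2034-06-04

Base term: filing date + 25 years → 27 September 2033.
Processing Delay Credit: +466 days → 6 January 2035.
Prosecution Delay Deduction: −216 days → 4 June 2034.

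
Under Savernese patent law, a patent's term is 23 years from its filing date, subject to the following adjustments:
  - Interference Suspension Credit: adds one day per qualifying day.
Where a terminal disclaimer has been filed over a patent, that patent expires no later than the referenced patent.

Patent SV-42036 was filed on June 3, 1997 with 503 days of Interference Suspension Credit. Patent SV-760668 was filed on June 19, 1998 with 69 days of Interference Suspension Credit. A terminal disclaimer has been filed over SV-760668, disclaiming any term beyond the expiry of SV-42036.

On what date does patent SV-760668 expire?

August 27, 2021

Natural term of SV-760668:
  Base: filing + 23 years → 19 June 2021.
  Interference Suspension Credit: +69 days → 27 August 2021.
Expiry of referenced patent SV-42036:
  Base: filing + 23 years → 3 June 2020.
  Interference Suspension Credit: +503 days → 19 October 2021.
Terminal disclaimer: SV-760668 expires on the earlier of 27 August 2021 and 19 October 2021.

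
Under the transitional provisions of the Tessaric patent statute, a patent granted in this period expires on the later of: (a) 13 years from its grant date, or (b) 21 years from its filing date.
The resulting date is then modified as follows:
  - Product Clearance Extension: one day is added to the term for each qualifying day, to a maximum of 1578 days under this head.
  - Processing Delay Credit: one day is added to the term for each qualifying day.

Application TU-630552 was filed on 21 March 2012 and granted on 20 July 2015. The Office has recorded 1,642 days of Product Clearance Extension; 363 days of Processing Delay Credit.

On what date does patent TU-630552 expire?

July 14, 2038

(a) grant + 13 years → 20 July 2028.
(b) filing + 21 years → 21 March 2033.
Later of the two: 21 March 2033.
Product Clearance Extension: 1642 days claimed exceeds the 1578-day cap, so +1578 days → 16 July 2037.
Processing Delay Credit: +363 days → 14 July 2038.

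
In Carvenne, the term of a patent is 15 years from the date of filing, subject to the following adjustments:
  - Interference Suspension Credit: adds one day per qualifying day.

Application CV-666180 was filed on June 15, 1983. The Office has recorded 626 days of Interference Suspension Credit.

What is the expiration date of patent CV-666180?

March 2, 2000

Base term: filing date + 15 years → 15 June 1998.
Interference Suspension Credit: +626 days → 2 March 2000.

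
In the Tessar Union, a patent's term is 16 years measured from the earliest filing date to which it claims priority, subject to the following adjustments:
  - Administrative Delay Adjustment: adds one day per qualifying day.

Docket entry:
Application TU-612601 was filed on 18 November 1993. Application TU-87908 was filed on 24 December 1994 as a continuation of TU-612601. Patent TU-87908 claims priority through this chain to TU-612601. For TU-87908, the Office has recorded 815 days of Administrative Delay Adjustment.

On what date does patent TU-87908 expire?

Earliest priority filing: 18 November 1993.
Base term: 18 November 1993 + 16 years → 18 November 2009.
Administrative Delay Adjustment: +815 days → 11 February 2012.

February 11, 2012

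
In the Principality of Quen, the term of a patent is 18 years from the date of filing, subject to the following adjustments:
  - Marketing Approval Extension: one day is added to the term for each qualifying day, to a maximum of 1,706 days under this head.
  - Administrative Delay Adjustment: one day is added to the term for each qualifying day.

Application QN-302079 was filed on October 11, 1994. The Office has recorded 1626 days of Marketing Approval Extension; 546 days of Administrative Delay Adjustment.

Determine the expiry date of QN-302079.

Base term: filing date + 18 years → 11 October 2012.
Marketing Approval Extension: 1626 days (within the 1706-day cap) → +1626 days → 25 March 2017.
Administrative Delay Adjustment: +546 days → 22 September 2018.

2018-09-22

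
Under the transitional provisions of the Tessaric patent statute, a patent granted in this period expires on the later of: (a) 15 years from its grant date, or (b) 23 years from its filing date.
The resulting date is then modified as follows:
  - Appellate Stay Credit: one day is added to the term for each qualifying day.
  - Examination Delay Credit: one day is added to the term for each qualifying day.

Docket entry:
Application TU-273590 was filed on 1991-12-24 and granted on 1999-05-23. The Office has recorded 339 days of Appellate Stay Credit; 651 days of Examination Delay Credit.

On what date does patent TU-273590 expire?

September 9, 2017

(a) grant + 15 years → 23 May 2014.
(b) filing + 23 years → 24 December 2014.
Later of the two: 24 December 2014.
Appellate Stay Credit: +339 days → 28 November 2015.
Examination Delay Credit: +651 days → 9 September 2017.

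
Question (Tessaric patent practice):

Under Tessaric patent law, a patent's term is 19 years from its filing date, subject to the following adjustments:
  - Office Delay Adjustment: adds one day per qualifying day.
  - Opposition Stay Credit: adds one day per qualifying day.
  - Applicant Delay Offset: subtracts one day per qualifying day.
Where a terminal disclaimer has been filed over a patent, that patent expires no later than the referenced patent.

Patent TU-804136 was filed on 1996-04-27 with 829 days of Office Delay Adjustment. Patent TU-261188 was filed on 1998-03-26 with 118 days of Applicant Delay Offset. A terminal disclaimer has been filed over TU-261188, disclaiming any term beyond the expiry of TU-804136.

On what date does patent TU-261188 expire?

Natural term of TU-261188:
  Base: filing + 19 years → 26 March 2017.
  Applicant Delay Offset: −118 days → 28 November 2016.
Expiry of referenced patent TU-804136:
  Base: filing + 19 years → 27 April 2015.
  Office Delay Adjustment: +829 days → 3 August 2017.
Terminal disclaimer: TU-261188 expires on the earlier of 28 November 2016 and 3 August 2017.

November 28, 2016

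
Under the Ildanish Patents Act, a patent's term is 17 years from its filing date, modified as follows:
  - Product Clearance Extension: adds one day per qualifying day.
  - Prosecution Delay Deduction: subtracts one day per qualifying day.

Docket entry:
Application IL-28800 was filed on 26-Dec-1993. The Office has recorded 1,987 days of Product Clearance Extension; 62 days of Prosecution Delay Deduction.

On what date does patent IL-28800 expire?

Base term: filing date + 17 years → 26 December 2010.
Product Clearance Extension: +1987 days → 4 June 2016.
Prosecution Delay Deduction: −62 days → 3 April 2016.

2016-04-03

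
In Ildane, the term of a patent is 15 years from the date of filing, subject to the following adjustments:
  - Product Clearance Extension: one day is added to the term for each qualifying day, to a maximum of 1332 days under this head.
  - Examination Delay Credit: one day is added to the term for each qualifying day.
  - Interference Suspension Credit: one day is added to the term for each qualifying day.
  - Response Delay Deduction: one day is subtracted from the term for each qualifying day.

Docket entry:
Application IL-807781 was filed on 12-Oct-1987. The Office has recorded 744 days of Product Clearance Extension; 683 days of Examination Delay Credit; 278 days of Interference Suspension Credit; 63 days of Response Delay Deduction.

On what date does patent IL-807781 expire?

April 11, 2007

Base term: filing date + 15 years → 12 October 2002.
Product Clearance Extension: 744 days (within the 1332-day cap) → +744 days → 25 October 2004.
Examination Delay Credit: +683 days → 8 September 2006.
Interference Suspension Credit: +278 days → 13 June 2007.
Response Delay Deduction: −63 days → 11 April 2007.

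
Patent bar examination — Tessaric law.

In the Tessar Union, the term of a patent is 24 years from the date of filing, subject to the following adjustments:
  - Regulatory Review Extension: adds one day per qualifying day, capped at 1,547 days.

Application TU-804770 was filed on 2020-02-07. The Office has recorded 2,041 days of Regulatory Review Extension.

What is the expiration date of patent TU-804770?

May 3, 2048

Base term: filing date + 24 years → 7 February 2044.
Regulatory Review Extension: 2041 days claimed exceeds the 1547-day cap, so +1547 days → 3 May 2048.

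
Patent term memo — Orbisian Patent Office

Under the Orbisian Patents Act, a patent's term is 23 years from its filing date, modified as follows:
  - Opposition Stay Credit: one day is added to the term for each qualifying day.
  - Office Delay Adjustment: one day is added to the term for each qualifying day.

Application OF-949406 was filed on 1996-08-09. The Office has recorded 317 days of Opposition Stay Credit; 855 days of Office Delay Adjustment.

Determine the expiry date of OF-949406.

October 24, 2022

Base term: filing date + 23 years → 9 August 2019.
Opposition Stay Credit: +317 days → 21 June 2020.
Office Delay Adjustment: +855 days → 24 October 2022.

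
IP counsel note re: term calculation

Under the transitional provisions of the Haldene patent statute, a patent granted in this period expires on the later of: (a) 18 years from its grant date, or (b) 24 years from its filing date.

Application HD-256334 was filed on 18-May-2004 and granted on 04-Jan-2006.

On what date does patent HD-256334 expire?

2028-05-18

(a) grant + 18 years → 4 January 2024.
(b) filing + 24 years → 18 May 2028.
Later of the two: 18 May 2028.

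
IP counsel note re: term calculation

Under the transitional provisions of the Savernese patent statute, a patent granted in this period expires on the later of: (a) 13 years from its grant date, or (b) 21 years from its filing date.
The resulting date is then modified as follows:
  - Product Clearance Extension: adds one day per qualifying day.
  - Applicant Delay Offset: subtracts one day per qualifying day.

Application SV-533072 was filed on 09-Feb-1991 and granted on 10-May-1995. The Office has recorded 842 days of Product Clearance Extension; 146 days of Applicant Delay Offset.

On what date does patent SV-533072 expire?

2014-01-05

(a) grant + 13 years → 10 May 2008.
(b) filing + 21 years → 9 February 2012.
Later of the two: 9 February 2012.
Product Clearance Extension: +842 days → 31 May 2014.
Applicant Delay Offset: −146 days → 5 January 2014.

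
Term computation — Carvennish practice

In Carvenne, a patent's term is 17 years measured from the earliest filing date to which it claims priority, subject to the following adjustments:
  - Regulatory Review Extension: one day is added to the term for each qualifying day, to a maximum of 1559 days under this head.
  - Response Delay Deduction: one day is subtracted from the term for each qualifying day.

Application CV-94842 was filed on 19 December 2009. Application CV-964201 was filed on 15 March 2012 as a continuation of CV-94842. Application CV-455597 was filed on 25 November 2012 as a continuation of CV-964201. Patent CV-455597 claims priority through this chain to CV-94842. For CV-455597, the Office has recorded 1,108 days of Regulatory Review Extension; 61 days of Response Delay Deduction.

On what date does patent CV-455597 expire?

Earliest priority filing: 19 December 2009.
Base term: 19 December 2009 + 17 years → 19 December 2026.
Regulatory Review Extension: 1108 days (within the 1559-day cap) → +1108 days → 31 December 2029.
Response Delay Deduction: −61 days → 31 October 2029.

October 31, 2029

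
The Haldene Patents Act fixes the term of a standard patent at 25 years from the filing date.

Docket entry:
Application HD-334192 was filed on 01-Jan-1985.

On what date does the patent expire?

Filing date + 25 years → 1 January 2010.

2010-01-01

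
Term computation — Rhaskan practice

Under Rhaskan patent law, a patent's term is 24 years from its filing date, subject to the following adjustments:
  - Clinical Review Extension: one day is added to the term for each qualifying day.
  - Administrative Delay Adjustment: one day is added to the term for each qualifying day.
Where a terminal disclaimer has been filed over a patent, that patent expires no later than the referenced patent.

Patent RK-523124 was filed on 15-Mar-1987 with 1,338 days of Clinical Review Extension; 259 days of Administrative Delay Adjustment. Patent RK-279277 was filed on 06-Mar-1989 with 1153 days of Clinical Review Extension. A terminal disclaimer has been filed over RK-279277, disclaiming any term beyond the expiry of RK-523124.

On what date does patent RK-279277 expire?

Natural term of RK-279277:
  Base: filing + 24 years → 6 March 2013.
  Clinical Review Extension: +1153 days → 2 May 2016.
Expiry of referenced patent RK-523124:
  Base: filing + 24 years → 15 March 2011.
  Clinical Review Extension: +1338 days → 12 November 2014.
  Administrative Delay Adjustment: +259 days → 29 July 2015.
Terminal disclaimer: RK-279277 expires on the earlier of 2 May 2016 and 29 July 2015.

July 29, 2015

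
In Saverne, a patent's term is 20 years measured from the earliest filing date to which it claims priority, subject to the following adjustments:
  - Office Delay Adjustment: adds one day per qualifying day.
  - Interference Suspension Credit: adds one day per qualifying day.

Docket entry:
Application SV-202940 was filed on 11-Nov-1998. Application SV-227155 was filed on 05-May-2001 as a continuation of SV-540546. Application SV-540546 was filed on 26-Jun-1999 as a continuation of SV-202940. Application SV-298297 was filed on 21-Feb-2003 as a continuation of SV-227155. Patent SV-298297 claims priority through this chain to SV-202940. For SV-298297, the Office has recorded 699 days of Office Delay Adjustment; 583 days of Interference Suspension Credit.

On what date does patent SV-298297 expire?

Earliest priority filing: 11 November 1998.
Base term: 11 November 1998 + 20 years → 11 November 2018.
Office Delay Adjustment: +699 days → 10 October 2020.
Interference Suspension Credit: +583 days → 16 May 2022.

2022-05-16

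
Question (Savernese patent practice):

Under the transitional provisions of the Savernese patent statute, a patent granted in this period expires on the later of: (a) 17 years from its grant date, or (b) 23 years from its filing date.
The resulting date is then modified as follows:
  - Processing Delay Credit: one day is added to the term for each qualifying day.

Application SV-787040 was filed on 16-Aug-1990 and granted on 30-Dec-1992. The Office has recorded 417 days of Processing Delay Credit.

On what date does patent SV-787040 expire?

(a) grant + 17 years → 30 December 2009.
(b) filing + 23 years → 16 August 2013.
Later of the two: 16 August 2013.
Processing Delay Credit: +417 days → 7 October 2014.

2014-10-07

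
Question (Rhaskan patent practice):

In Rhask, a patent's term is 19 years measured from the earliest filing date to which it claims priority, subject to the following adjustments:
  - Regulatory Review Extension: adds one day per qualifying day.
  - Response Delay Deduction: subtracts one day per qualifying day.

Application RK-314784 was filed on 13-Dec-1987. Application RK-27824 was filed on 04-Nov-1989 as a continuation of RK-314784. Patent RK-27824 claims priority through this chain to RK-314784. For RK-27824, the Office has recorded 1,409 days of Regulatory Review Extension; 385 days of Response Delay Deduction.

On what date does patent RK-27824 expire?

Earliest priority filing: 13 December 1987.
Base term: 13 December 1987 + 19 years → 13 December 2006.
Regulatory Review Extension: +1409 days → 22 October 2010.
Response Delay Deduction: −385 days → 2 October 2009.

2009-10-02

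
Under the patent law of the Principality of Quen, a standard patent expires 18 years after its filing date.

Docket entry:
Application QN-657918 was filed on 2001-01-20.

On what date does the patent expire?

2019-01-20

Filing date + 18 years → 20 January 2019.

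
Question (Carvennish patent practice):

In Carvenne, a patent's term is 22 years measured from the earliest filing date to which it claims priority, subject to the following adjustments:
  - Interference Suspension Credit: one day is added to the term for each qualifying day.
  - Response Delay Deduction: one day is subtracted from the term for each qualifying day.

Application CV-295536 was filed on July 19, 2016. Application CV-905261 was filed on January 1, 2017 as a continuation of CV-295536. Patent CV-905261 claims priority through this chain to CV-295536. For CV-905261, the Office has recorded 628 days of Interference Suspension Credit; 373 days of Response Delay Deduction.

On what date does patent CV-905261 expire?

Earliest priority filing: 19 July 2016.
Base term: 19 July 2016 + 22 years → 19 July 2038.
Interference Suspension Credit: +628 days → 7 April 2040.
Response Delay Deduction: −373 days → 31 March 2039.

2039-03-31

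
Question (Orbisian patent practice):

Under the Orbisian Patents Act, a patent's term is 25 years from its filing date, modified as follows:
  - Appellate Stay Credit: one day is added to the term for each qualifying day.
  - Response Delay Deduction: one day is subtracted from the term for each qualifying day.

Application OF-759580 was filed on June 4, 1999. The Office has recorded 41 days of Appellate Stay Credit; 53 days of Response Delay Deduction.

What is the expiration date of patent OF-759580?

2024-05-23

Base term: filing date + 25 years → 4 June 2024.
Appellate Stay Credit: +41 days → 15 July 2024.
Response Delay Deduction: −53 days → 23 May 2024.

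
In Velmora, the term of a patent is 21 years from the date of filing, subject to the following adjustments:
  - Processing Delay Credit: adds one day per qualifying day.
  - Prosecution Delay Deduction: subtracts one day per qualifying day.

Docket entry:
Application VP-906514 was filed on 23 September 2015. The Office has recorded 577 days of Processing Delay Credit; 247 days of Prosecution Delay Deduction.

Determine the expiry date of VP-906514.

Base term: filing date + 21 years → 23 September 2036.
Processing Delay Credit: +577 days → 23 April 2038.
Prosecution Delay Deduction: −247 days → 19 August 2037.

August 19, 2037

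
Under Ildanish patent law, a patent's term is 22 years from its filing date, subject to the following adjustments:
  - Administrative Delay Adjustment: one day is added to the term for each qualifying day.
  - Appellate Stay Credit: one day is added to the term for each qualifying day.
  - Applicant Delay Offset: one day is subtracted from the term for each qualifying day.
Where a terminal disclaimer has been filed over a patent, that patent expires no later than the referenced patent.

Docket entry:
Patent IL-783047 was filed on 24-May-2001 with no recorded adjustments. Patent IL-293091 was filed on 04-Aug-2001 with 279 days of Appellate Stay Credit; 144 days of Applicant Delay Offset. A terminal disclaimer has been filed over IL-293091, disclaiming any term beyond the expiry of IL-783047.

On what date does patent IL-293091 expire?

Natural term of IL-293091:
  Base: filing + 22 years → 4 August 2023.
  Appellate Stay Credit: +279 days → 9 May 2024.
  Applicant Delay Offset: −144 days → 17 December 2023.
Expiry of referenced patent IL-783047:
  Base: filing + 22 years → 24 May 2023.
Terminal disclaimer: IL-293091 expires on the earlier of 17 December 2023 and 24 May 2023.

May 24, 2023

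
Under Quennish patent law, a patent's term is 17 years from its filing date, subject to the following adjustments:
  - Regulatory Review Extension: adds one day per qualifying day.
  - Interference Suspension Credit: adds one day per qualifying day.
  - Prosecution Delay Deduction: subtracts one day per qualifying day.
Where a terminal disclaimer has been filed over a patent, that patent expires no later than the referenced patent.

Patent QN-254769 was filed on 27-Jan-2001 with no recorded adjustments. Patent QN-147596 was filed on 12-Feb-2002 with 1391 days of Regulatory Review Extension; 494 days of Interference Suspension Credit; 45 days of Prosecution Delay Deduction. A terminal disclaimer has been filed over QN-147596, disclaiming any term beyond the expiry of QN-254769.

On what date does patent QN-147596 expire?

Natural term of QN-147596:
  Base: filing + 17 years → 12 February 2019.
  Regulatory Review Extension: +1391 days → 4 December 2022.
  Interference Suspension Credit: +494 days → 11 April 2024.
  Prosecution Delay Deduction: −45 days → 26 February 2024.
Expiry of referenced patent QN-254769:
  Base: filing + 17 years → 27 January 2018.
Terminal disclaimer: QN-147596 expires on the earlier of 26 February 2024 and 27 January 2018.

January 27, 2018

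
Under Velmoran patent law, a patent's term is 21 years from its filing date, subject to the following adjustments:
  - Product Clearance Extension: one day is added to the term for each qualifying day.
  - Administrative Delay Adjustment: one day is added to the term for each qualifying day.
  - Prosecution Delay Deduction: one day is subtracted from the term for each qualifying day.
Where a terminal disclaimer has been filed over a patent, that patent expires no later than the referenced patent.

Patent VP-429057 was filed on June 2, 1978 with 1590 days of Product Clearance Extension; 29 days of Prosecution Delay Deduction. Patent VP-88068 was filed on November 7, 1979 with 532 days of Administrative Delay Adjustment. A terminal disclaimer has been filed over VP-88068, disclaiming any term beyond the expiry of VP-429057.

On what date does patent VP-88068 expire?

2002-04-23

Natural term of VP-88068:
  Base: filing + 21 years → 7 November 2000.
  Administrative Delay Adjustment: +532 days → 23 April 2002.
Expiry of referenced patent VP-429057:
  Base: filing + 21 years → 2 June 1999.
  Product Clearance Extension: +1590 days → 9 October 2003.
  Prosecution Delay Deduction: −29 days → 10 September 2003.
Terminal disclaimer: VP-88068 expires on the earlier of 23 April 2002 and 10 September 2003.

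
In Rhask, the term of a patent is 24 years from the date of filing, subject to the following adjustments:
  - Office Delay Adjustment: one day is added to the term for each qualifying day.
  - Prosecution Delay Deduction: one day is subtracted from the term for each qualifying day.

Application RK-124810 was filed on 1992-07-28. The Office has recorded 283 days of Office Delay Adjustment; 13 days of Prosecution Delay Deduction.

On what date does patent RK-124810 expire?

Base term: filing date + 24 years → 28 July 2016.
Office Delay Adjustment: +283 days → 7 May 2017.
Prosecution Delay Deduction: −13 days → 24 April 2017.

2017-04-24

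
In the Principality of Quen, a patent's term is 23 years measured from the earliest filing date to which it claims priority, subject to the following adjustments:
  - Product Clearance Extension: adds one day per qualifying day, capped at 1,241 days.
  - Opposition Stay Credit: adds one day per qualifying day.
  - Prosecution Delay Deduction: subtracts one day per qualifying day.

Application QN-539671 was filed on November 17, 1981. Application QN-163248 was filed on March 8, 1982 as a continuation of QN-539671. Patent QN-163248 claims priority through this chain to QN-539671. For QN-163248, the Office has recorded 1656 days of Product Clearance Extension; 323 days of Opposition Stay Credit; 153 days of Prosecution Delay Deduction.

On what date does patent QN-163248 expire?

2008-09-28

Earliest priority filing: 17 November 1981.
Base term: 17 November 1981 + 23 years → 17 November 2004.
Product Clearance Extension: 1656 days claimed exceeds the 1241-day cap, so +1241 days → 11 April 2008.
Opposition Stay Credit: +323 days → 28 February 2009.
Prosecution Delay Deduction: −153 days → 28 September 2008.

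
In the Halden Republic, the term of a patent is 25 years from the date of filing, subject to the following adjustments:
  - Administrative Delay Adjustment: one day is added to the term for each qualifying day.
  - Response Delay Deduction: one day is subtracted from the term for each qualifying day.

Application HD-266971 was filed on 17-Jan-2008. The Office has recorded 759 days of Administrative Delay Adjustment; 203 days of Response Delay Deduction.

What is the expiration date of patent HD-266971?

July 27, 2034

Base term: filing date + 25 years → 17 January 2033.
Administrative Delay Adjustment: +759 days → 15 February 2035.
Response Delay Deduction: −203 days → 27 July 2034.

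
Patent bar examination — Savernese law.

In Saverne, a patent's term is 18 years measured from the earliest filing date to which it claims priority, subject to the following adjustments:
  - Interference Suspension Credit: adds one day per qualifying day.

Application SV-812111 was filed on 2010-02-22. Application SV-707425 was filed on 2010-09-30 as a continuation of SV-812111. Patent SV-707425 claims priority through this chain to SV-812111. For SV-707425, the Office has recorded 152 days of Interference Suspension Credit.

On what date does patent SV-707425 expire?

Earliest priority filing: 22 February 2010.
Base term: 22 February 2010 + 18 years → 22 February 2028.
Interference Suspension Credit: +152 days → 23 July 2028.

2028-07-23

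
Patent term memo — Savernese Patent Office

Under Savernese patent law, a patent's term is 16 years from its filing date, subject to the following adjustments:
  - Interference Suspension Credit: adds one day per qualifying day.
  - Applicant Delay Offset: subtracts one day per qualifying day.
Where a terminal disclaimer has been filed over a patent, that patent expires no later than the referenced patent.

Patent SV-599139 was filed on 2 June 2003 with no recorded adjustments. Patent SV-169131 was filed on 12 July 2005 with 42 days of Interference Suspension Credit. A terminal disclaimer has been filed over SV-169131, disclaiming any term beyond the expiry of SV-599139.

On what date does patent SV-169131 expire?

2019-06-02

Natural term of SV-169131:
  Base: filing + 16 years → 12 July 2021.
  Interference Suspension Credit: +42 days → 23 August 2021.
Expiry of referenced patent SV-599139:
  Base: filing + 16 years → 2 June 2019.
Terminal disclaimer: SV-169131 expires on the earlier of 23 August 2021 and 2 June 2019.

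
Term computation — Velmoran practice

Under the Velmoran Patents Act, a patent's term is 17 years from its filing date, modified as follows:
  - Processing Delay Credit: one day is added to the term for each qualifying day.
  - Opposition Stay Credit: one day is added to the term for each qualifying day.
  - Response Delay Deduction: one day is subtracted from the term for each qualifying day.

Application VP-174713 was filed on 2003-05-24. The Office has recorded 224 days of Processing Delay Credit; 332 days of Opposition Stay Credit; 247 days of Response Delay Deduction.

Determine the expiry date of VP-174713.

Base term: filing date + 17 years → 24 May 2020.
Processing Delay Credit: +224 days → 3 January 2021.
Opposition Stay Credit: +332 days → 1 December 2021.
Response Delay Deduction: −247 days → 29 March 2021.

2021-03-29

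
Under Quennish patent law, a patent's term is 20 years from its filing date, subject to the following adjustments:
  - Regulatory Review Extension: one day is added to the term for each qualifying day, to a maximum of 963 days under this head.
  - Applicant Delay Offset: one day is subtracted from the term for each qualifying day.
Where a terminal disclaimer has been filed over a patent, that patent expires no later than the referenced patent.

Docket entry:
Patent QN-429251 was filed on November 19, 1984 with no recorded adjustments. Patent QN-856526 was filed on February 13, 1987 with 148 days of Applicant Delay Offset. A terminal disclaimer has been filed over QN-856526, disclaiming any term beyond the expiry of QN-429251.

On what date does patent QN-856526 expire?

November 19, 2004

Natural term of QN-856526:
  Base: filing + 20 years → 13 February 2007.
  Applicant Delay Offset: −148 days → 18 September 2006.
Expiry of referenced patent QN-429251:
  Base: filing + 20 years → 19 November 2004.
Terminal disclaimer: QN-856526 expires on the earlier of 18 September 2006 and 19 November 2004.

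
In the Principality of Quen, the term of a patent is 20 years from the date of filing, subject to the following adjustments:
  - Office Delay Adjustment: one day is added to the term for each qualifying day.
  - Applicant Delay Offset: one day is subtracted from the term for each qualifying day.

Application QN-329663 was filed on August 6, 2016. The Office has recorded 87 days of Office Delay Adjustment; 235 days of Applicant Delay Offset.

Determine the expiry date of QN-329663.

March 11, 2036

Base term: filing date + 20 years → 6 August 2036.
Office Delay Adjustment: +87 days → 1 November 2036.
Applicant Delay Offset: −235 days → 11 March 2036.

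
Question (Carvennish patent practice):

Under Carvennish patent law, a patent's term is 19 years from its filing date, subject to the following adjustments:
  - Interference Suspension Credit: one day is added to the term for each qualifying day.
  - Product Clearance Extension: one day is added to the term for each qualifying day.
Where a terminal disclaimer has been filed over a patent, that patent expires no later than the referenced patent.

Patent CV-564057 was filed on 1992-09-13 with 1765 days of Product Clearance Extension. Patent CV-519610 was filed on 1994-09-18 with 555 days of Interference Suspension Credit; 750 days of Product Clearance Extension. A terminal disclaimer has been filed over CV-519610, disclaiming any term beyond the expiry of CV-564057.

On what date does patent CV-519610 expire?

Natural term of CV-519610:
  Base: filing + 19 years → 18 September 2013.
  Interference Suspension Credit: +555 days → 27 March 2015.
  Product Clearance Extension: +750 days → 15 April 2017.
Expiry of referenced patent CV-564057:
  Base: filing + 19 years → 13 September 2011.
  Product Clearance Extension: +1765 days → 13 July 2016.
Terminal disclaimer: CV-519610 expires on the earlier of 15 April 2017 and 13 July 2016.

July 13, 2016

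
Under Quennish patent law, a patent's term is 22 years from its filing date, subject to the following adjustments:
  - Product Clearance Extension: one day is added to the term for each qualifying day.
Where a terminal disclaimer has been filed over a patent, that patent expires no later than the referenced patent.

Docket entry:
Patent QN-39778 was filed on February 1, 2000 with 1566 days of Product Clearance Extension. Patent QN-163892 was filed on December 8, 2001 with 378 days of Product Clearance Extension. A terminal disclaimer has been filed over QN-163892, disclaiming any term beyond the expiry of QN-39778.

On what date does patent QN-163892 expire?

Natural term of QN-163892:
  Base: filing + 22 years → 8 December 2023.
  Product Clearance Extension: +378 days → 20 December 2024.
Expiry of referenced patent QN-39778:
  Base: filing + 22 years → 1 February 2022.
  Product Clearance Extension: +1566 days → 17 May 2026.
Terminal disclaimer: QN-163892 expires on the earlier of 20 December 2024 and 17 May 2026.

December 20, 2024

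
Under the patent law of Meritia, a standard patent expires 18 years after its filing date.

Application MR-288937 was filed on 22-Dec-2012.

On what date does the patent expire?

Filing date + 18 years → 22 December 2030.

December 22, 2030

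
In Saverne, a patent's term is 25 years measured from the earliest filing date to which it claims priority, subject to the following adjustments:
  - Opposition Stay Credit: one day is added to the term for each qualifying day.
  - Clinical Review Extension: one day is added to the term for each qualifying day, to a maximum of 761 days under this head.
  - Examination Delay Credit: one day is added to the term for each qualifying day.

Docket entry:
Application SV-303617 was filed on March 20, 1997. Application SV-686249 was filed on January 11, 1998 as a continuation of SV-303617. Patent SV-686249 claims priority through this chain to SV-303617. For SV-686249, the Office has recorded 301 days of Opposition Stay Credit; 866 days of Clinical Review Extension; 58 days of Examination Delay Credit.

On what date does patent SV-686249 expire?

April 13, 2025

Earliest priority filing: 20 March 1997.
Base term: 20 March 1997 + 25 years → 20 March 2022.
Opposition Stay Credit: +301 days → 15 January 2023.
Clinical Review Extension: 866 days claimed exceeds the 761-day cap, so +761 days → 14 February 2025.
Examination Delay Credit: +58 days → 13 April 2025.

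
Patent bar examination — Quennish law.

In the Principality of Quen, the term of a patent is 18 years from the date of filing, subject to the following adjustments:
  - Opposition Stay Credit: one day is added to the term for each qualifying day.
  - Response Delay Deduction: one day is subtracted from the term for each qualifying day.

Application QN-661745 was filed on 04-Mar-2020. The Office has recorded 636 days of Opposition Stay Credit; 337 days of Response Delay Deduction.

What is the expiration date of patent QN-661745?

December 28, 2038

Base term: filing date + 18 years → 4 March 2038.
Opposition Stay Credit: +636 days → 30 November 2039.
Response Delay Deduction: −337 days → 28 December 2038.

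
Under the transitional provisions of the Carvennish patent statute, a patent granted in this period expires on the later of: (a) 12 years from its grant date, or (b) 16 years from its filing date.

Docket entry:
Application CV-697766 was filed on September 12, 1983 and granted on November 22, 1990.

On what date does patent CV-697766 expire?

November 22, 2002

(a) grant + 12 years → 22 November 2002.
(b) filing + 16 years → 12 September 1999.
Later of the two: 22 November 2002.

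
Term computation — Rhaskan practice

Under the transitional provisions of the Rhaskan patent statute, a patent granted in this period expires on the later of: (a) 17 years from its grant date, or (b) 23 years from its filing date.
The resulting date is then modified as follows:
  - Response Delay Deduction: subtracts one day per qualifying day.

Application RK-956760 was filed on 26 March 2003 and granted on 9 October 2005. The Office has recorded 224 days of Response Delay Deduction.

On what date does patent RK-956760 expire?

August 14, 2025

(a) grant + 17 years → 9 October 2022.
(b) filing + 23 years → 26 March 2026.
Later of the two: 26 March 2026.
Response Delay Deduction: −224 days → 14 August 2025.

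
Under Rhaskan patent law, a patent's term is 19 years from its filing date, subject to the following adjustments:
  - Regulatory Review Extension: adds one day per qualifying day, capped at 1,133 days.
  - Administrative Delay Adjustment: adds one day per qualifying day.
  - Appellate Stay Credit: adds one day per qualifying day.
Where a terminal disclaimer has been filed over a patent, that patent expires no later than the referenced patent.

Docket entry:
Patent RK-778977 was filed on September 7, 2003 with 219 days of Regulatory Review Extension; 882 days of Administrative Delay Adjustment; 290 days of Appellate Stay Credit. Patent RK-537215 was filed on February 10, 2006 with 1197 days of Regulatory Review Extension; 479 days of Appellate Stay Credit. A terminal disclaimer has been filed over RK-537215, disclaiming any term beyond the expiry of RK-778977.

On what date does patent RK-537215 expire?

Natural term of RK-537215:
  Base: filing + 19 years → 10 February 2025.
  Regulatory Review Extension: 1197 days claimed exceeds the 1133-day cap, so +1133 days → 19 March 2028.
  Appellate Stay Credit: +479 days → 11 July 2029.
Expiry of referenced patent RK-778977:
  Base: filing + 19 years → 7 September 2022.
  Regulatory Review Extension: 219 days (within the 1133-day cap) → +219 days → 14 April 2023.
  Administrative Delay Adjustment: +882 days → 12 September 2025.
  Appellate Stay Credit: +290 days → 29 June 2026.
Terminal disclaimer: RK-537215 expires on the earlier of 11 July 2029 and 29 June 2026.

June 29, 2026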